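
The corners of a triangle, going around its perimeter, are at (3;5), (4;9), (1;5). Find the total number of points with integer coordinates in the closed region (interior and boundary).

7

Using the shoelace formula, 2A = |[3·9 − 4·5] + [4·5 − 1·9] + [1·5 − 3·5]| = 8, so the area is 4.
The number of boundary lattice points is Σ gcd(|Δx|,|Δy|) = gcd(1,4) + gcd(3,4) + gcd(2,0) = 1+1+2 = 4.
Pick's theorem gives I = A − B/2 + 1 = 4 − 4/2 + 1 = 3, so the closed region contains I + B = 3 + 4 = 7 lattice points.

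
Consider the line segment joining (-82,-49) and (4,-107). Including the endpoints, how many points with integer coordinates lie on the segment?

3

The number of lattice points on a segment between lattice points is gcd(|Δx|,|Δy|) + 1 = gcd(86,58) + 1 = 2 + 1 = 3.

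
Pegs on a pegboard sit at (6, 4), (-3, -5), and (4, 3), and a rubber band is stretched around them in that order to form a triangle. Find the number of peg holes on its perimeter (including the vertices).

Along each edge there are gcd(|Δx|,|Δy|)+1 lattice points, so counting each shared vertex once the boundary has gcd(9,9) + gcd(7,8) + gcd(2,1) = 9+1+1 = 11.

11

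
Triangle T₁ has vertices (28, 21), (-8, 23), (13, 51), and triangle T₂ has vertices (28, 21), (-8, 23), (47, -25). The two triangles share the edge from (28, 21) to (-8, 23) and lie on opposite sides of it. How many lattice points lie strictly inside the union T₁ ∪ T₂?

1323

The union is the simple quadrilateral with vertices (28, 21), (13, 51), (-8, 23), (47, -25) in order.
Using the shoelace formula, 2A = |[28·51 − 13·21] + [13·23 − (-8)·51] + [(-8)·(-25) − 47·23] + [47·21 − 28·(-25)]| = 2668, so the area is 1334.
The number of boundary lattice points is Σ gcd(|Δx|,|Δy|) = gcd(15,30) + gcd(21,28) + gcd(55,48) + gcd(19,46) = 15+7+1+1 = 24.
By Pick's theorem I = A − B/2 + 1 = 1334 − 24/2 + 1 = 1323.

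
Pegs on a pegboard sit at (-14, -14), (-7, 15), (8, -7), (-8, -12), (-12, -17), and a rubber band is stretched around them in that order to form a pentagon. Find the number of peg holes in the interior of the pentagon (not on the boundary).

By the shoelace formula, twice the signed area is |((-14)·15 − (-7)·(-14)) + ((-7)·(-7) − 8·15) + (8·(-12) − (-8)·(-7)) + ((-8)·(-17) − (-12)·(-12)) + ((-12)·(-14) − (-14)·(-17))| = 609, so the area is 304.5.
Along each edge there are gcd(|Δx|,|Δy|)+1 lattice points, so counting each shared vertex once the boundary has gcd(7,29) + gcd(15,22) + gcd(16,5) + gcd(4,5) + gcd(2,3) = 1+1+1+1+1 = 5.
By Pick's theorem A = I + B/2 − 1, so I = 304.5 − 5/2 + 1 = 303.

303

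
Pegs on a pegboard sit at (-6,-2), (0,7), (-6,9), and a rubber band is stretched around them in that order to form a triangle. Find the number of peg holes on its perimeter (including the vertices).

The number of boundary lattice points is Σ gcd(|Δx|,|Δy|) = gcd(6,9) + gcd(6,2) + gcd(0,11) = 3+2+11 = 16.

16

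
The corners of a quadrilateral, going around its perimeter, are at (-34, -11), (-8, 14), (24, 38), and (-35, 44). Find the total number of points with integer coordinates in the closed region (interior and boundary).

Using the shoelace formula, 2A = |((-34)·14 − (-8)·(-11)) + ((-8)·38 − 24·14) + (24·44 − (-35)·38) + ((-35)·(-11) − (-34)·44)| = 3063, so the area is 3063/2.
The number of boundary lattice points is Σ gcd(|Δx|,|Δy|) = gcd(26,25) + gcd(32,24) + gcd(59,6) + gcd(1,55) = 1+8+1+1 = 11.
Pick's theorem gives I = A − B/2 + 1 = 3063/2 − 11/2 + 1 = 1527, so the closed region contains I + B = 1527 + 11 = 1538 lattice points.

1538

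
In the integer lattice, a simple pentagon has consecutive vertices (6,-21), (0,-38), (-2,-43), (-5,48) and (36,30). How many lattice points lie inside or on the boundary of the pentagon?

Using the shoelace formula, 2A = |(6·(-38) − 0·(-21)) + (0·(-43) − (-2)·(-38)) + ((-2)·48 − (-5)·(-43)) + ((-5)·30 − 36·48) + (36·(-21) − 6·30)| = 3429, so the area is 1714.5.
The number of boundary lattice points is Σ gcd(|Δx|,|Δy|) = gcd(6,17) + gcd(2,5) + gcd(3,91) + gcd(41,18) + gcd(30,51) = 1+1+1+1+3 = 7.
Pick's theorem gives I = A − B/2 + 1 = 1714.5 − 7/2 + 1 = 1712, so the closed region contains I + B = 1712 + 7 = 1719 lattice points.

1719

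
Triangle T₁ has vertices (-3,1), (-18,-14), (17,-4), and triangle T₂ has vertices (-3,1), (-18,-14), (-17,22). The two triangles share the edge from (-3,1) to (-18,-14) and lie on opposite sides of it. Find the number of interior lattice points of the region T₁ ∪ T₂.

The union is the simple quadrilateral with vertices (-3,1), (17,-4), (-18,-14), (-17,22) in order.
Using the shoelace formula, 2A = |((-3)·(-4) − 17·1) + (17·(-14) − (-18)·(-4)) + ((-18)·22 − (-17)·(-14)) + ((-17)·1 − (-3)·22)| = 900, so the area is 450.
Along each edge there are gcd(|Δx|,|Δy|)+1 lattice points, so counting each shared vertex once the boundary has gcd(20,5) + gcd(35,10) + gcd(1,36) + gcd(14,21) = 5+5+1+7 = 18.
By Pick's theorem I = A − B/2 + 1 = 450 − 18/2 + 1 = 442.

442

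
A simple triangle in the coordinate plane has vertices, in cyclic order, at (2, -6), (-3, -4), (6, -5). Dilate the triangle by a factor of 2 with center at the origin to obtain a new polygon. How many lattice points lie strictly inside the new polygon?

24

Using the shoelace formula, 2A = |(2·(-4) − (-3)·(-6)) + ((-3)·(-5) − 6·(-4)) + (6·(-6) − 2·(-5))| = 13, so the area is 13/2.
Summing gcd(|Δx|,|Δy|) over the edges gives the boundary count: gcd(5,2) + gcd(9,1) + gcd(4,1) = 1+1+1 = 3.
Scaling by 2 multiplies the area by 2² = 4 (so the new area is 26) and multiplies the boundary lattice-point count by 2, giving 6.
By Pick's theorem, the interior count of the dilated polygon is 26 − 6/2 + 1 = 24.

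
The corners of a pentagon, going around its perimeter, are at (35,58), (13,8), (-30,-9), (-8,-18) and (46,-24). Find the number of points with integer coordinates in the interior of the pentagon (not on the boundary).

Using the shoelace formula, 2A = |[35·8 − 13·58] + [13·(-9) − (-30)·8] + [(-30)·(-18) − (-8)·(-9)] + [(-8)·(-24) − 46·(-18)] + [46·58 − 35·(-24)]| = 4645, so the area is 4645/2.
Summing gcd(|Δx|,|Δy|) over the edges gives the boundary count: gcd(22,50) + gcd(43,17) + gcd(22,9) + gcd(54,6) + gcd(11,82) = 2+1+1+6+1 = 11.
Pick's theorem gives I = A − B/2 + 1 = 4645/2 − 11/2 + 1 = 2318.

2318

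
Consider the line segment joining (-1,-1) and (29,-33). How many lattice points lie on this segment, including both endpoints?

3

The number of lattice points on a segment between lattice points is gcd(|Δx|,|Δy|) + 1 = gcd(30,32) + 1 = 2 + 1 = 3.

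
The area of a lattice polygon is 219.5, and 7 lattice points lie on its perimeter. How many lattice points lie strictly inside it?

217

Pick's theorem A = I + B/2 − 1 rearranges to I = A − B/2 + 1 = 219.5 − 7/2 + 1 = 217.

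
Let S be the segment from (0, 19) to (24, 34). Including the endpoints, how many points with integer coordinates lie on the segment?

4

The number of lattice points on a segment between lattice points is gcd(|Δx|,|Δy|) + 1 = gcd(24,15) + 1 = 3 + 1 = 4.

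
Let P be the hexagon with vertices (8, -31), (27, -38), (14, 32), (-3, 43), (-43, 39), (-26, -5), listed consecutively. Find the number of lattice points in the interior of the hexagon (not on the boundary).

By the shoelace formula, twice the signed area is |(8·(-38) − 27·(-31)) + (27·32 − 14·(-38)) + (14·43 − (-3)·32) + ((-3)·39 − (-43)·43) + ((-43)·(-5) − (-26)·39) + ((-26)·(-31) − 8·(-5))| = 6434, so the area is 3217.
Summing gcd(|Δx|,|Δy|) over the edges gives the boundary count: gcd(19,7) + gcd(13,70) + gcd(17,11) + gcd(40,4) + gcd(17,44) + gcd(34,26) = 1+1+1+4+1+2 = 10.
By Pick's theorem A = I + B/2 − 1, so I = 3217 − 10/2 + 1 = 3213.

3213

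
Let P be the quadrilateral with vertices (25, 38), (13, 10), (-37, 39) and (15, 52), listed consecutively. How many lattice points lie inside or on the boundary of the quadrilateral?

1314

The shoelace formula gives twice the area as |(25·10 − 13·38) + (13·39 − (-37)·10) + ((-37)·52 − 15·39) + (15·38 − 25·52)| = 2606, so the area is 1303.
Summing gcd(|Δx|,|Δy|) over the edges gives the boundary count: gcd(12,28) + gcd(50,29) + gcd(52,13) + gcd(10,14) = 4+1+13+2 = 20.
Pick's theorem gives I = A − B/2 + 1 = 1303 − 20/2 + 1 = 1294, so the closed region contains I + B = 1294 + 20 = 1314 lattice points.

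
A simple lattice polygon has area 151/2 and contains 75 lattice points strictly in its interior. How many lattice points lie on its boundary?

Pick's theorem gives A = I + B/2 − 1, so B = 2(A − I + 1) = 2(151/2 − 75 + 1) = 3.

3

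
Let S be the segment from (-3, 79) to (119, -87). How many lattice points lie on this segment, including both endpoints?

The number of lattice points on a segment between lattice points is gcd(|Δx|,|Δy|) + 1 = gcd(122,166) + 1 = 2 + 1 = 3.

3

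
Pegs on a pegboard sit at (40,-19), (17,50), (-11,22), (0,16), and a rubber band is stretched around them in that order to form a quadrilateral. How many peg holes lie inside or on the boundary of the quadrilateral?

Using the shoelace formula, 2A = |(40·50 − 17·(-19)) + (17·22 − (-11)·50) + ((-11)·16 − 0·22) + (0·(-19) − 40·16)| = 2431, so the area is 2431/2.
The number of boundary lattice points is Σ gcd(|Δx|,|Δy|) = gcd(23,69) + gcd(28,28) + gcd(11,6) + gcd(40,35) = 23+28+1+5 = 57.
Pick's theorem gives I = A − B/2 + 1 = 2431/2 − 57/2 + 1 = 1188, so the closed region contains I + B = 1188 + 57 = 1245 lattice points.

1245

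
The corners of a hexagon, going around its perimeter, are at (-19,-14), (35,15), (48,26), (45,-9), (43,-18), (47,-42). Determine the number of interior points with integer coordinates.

2019

By the shoelace formula, twice the signed area is |((-19)·15 − 35·(-14)) + (35·26 − 48·15) + (48·(-9) − 45·26) + (45·(-18) − 43·(-9)) + (43·(-42) − 47·(-18)) + (47·(-14) − (-19)·(-42))| = 4046, so the area is 2023.
Along each edge there are gcd(|Δx|,|Δy|)+1 lattice points, so counting each shared vertex once the boundary has gcd(54,29) + gcd(13,11) + gcd(3,35) + gcd(2,9) + gcd(4,24) + gcd(66,28) = 1+1+1+1+4+2 = 10.
Pick's theorem gives I = A − B/2 + 1 = 2023 − 10/2 + 1 = 2019.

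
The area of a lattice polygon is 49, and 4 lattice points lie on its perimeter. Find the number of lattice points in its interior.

48

Pick's theorem A = I + B/2 − 1 rearranges to I = A − B/2 + 1 = 49 − 4/2 + 1 = 48.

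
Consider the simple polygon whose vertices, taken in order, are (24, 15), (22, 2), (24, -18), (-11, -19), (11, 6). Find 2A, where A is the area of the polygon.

By the shoelace formula, twice the signed area is |[24·2 − 22·15] + [22·(-18) − 24·2] + [24·(-19) − (-11)·(-18)] + [(-11)·6 − 11·(-19)] + [11·15 − 24·6]| = 1216, so the area is 608.

1216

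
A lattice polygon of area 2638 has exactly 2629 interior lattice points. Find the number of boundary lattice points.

Pick's theorem gives A = I + B/2 − 1, so B = 2(A − I + 1) = 2(2638 − 2629 + 1) = 20.

20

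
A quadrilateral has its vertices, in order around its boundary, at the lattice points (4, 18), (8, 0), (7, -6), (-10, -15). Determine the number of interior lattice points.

237

Using the shoelace formula, 2A = |[4·0 − 8·18] + [8·(-6) − 7·0] + [7·(-15) − (-10)·(-6)] + [(-10)·18 − 4·(-15)]| = 477, so the area is 238.5.
Along each edge there are gcd(|Δx|,|Δy|)+1 lattice points, so counting each shared vertex once the boundary has gcd(4,18) + gcd(1,6) + gcd(17,9) + gcd(14,33) = 2+1+1+1 = 5.
Pick's theorem gives I = A − B/2 + 1 = 238.5 − 5/2 + 1 = 237.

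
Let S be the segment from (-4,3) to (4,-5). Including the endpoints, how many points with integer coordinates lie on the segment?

The number of lattice points on a segment between lattice points is gcd(|Δx|,|Δy|) + 1 = gcd(8,8) + 1 = 8 + 1 = 9.

9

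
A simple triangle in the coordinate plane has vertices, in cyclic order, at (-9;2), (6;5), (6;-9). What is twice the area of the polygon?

The shoelace formula gives twice the area as |[(-9)·5 − 6·2] + [6·(-9) − 6·5] + [6·2 − (-9)·(-9)]| = 210, so the area is 105.

210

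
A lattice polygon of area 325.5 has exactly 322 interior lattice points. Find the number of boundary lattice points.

9

Pick's theorem gives A = I + B/2 − 1, so B = 2(A − I + 1) = 2(325.5 − 322 + 1) = 9.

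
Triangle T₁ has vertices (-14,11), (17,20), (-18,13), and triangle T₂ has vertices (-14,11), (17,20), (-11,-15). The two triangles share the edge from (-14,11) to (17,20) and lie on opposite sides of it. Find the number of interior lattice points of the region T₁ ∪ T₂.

458

The union is the simple quadrilateral with vertices (-14,11), (-18,13), (17,20), (-11,-15) in order.
The shoelace formula gives twice the area as |[(-14)·13 − (-18)·11] + [(-18)·20 − 17·13] + [17·(-15) − (-11)·20] + [(-11)·11 − (-14)·(-15)]| = 931, so the area is 465.5.
Along each edge there are gcd(|Δx|,|Δy|)+1 lattice points, so counting each shared vertex once the boundary has gcd(4,2) + gcd(35,7) + gcd(28,35) + gcd(3,26) = 2+7+7+1 = 17.
By Pick's theorem I = A − B/2 + 1 = 465.5 − 17/2 + 1 = 458.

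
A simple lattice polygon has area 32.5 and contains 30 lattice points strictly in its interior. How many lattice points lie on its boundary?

7

Pick's theorem gives A = I + B/2 − 1, so B = 2(A − I + 1) = 2(32.5 − 30 + 1) = 7.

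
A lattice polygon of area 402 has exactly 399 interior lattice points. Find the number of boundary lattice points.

Pick's theorem gives A = I + B/2 − 1, so B = 2(A − I + 1) = 2(402 − 399 + 1) = 8.

8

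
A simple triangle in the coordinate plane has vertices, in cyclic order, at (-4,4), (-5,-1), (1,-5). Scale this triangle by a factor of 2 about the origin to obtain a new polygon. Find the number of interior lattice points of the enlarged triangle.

The shoelace formula gives twice the area as |[(-4)·(-1) − (-5)·4] + [(-5)·(-5) − 1·(-1)] + [1·4 − (-4)·(-5)]| = 34, so the area is 17.
Along each edge there are gcd(|Δx|,|Δy|)+1 lattice points, so counting each shared vertex once the boundary has gcd(1,5) + gcd(6,4) + gcd(5,9) = 1+2+1 = 4.
Scaling by 2 multiplies the area by 2² = 4 (so the new area is 68) and multiplies the boundary lattice-point count by 2, giving 8.
By Pick's theorem, the interior count of the dilated polygon is 68 − 8/2 + 1 = 65.

65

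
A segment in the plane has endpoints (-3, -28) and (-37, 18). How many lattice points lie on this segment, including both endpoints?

3

The number of lattice points on a segment between lattice points is gcd(|Δx|,|Δy|) + 1 = gcd(34,46) + 1 = 2 + 1 = 3.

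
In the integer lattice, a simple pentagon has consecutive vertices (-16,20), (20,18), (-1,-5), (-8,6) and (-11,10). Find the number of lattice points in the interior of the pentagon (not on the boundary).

441

By the shoelace formula, twice the signed area is |[(-16)·18 − 20·20] + [20·(-5) − (-1)·18] + [(-1)·6 − (-8)·(-5)] + [(-8)·10 − (-11)·6] + [(-11)·20 − (-16)·10]| = 890, so the area is 445.
Along each edge there are gcd(|Δx|,|Δy|)+1 lattice points, so counting each shared vertex once the boundary has gcd(36,2) + gcd(21,23) + gcd(7,11) + gcd(3,4) + gcd(5,10) = 2+1+1+1+5 = 10.
By Pick's theorem A = I + B/2 − 1, so I = 445 − 10/2 + 1 = 441.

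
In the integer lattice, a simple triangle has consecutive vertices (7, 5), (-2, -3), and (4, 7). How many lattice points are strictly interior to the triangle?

Using the shoelace formula, 2A = |(7·(-3) − (-2)·5) + ((-2)·7 − 4·(-3)) + (4·5 − 7·7)| = 42, so the area is 21.
Along each edge there are gcd(|Δx|,|Δy|)+1 lattice points, so counting each shared vertex once the boundary has gcd(9,8) + gcd(6,10) + gcd(3,2) = 1+2+1 = 4.
By Pick's theorem A = I + B/2 − 1, so I = 21 − 4/2 + 1 = 20.

20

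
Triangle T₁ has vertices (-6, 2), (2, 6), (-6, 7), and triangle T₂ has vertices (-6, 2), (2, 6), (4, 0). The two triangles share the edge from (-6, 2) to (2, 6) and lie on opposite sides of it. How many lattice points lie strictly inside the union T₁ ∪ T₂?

44

The union is the simple quadrilateral with vertices (-6, 2), (-6, 7), (2, 6), (4, 0) in order.
By the shoelace formula, twice the signed area is |[(-6)·7 − (-6)·2] + [(-6)·6 − 2·7] + [2·0 − 4·6] + [4·2 − (-6)·0]| = 96, so the area is 48.
Along each edge there are gcd(|Δx|,|Δy|)+1 lattice points, so counting each shared vertex once the boundary has gcd(0,5) + gcd(8,1) + gcd(2,6) + gcd(10,2) = 5+1+2+2 = 10.
By Pick's theorem I = A − B/2 + 1 = 48 − 10/2 + 1 = 44.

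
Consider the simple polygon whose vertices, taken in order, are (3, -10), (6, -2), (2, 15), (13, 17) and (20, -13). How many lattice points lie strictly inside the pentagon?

340

Using the shoelace formula, 2A = |[3·(-2) − 6·(-10)] + [6·15 − 2·(-2)] + [2·17 − 13·15] + [13·(-13) − 20·17] + [20·(-10) − 3·(-13)]| = 683, so the area is 341.5.
Along each edge there are gcd(|Δx|,|Δy|)+1 lattice points, so counting each shared vertex once the boundary has gcd(3,8) + gcd(4,17) + gcd(11,2) + gcd(7,30) + gcd(17,3) = 1+1+1+1+1 = 5.
By Pick's theorem A = I + B/2 − 1, so I = 341.5 − 5/2 + 1 = 340.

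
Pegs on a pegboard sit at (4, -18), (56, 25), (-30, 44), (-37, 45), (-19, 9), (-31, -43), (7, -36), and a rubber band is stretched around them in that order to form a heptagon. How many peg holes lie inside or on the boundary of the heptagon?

By the shoelace formula, twice the signed area is |[4·25 − 56·(-18)] + [56·44 − (-30)·25] + [(-30)·45 − (-37)·44] + [(-37)·9 − (-19)·45] + [(-19)·(-43) − (-31)·9] + [(-31)·(-36) − 7·(-43)] + [7·(-18) − 4·(-36)]| = 7653, so the area is 3826.5.
The number of boundary lattice points is Σ gcd(|Δx|,|Δy|) = gcd(52,43) + gcd(86,19) + gcd(7,1) + gcd(18,36) + gcd(12,52) + gcd(38,7) + gcd(3,18) = 1+1+1+18+4+1+3 = 29.
Pick's theorem gives I = A − B/2 + 1 = 3826.5 − 29/2 + 1 = 3813, so the closed region contains I + B = 3813 + 29 = 3842 lattice points.

3842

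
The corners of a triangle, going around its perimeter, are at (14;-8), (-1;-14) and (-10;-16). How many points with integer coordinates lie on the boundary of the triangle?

Along each edge there are gcd(|Δx|,|Δy|)+1 lattice points, so counting each shared vertex once the boundary has gcd(15,6) + gcd(9,2) + gcd(24,8) = 3+1+8 = 12.

12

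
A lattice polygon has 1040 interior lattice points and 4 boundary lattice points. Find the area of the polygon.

1041

Pick's theorem states A = I + B/2 − 1, so A = 1040 + 4/2 − 1 = 1041.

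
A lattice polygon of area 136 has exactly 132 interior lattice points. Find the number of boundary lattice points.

Pick's theorem gives A = I + B/2 − 1, so B = 2(A − I + 1) = 2(136 − 132 + 1) = 10.

10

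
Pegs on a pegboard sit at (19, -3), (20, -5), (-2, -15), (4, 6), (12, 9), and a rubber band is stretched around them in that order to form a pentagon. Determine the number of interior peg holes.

267

Using the shoelace formula, 2A = |(19·(-5) − 20·(-3)) + (20·(-15) − (-2)·(-5)) + ((-2)·6 − 4·(-15)) + (4·9 − 12·6) + (12·(-3) − 19·9)| = 540, so the area is 270.
Along each edge there are gcd(|Δx|,|Δy|)+1 lattice points, so counting each shared vertex once the boundary has gcd(1,2) + gcd(22,10) + gcd(6,21) + gcd(8,3) + gcd(7,12) = 1+2+3+1+1 = 8.
By Pick's theorem A = I + B/2 − 1, so I = 270 − 8/2 + 1 = 267.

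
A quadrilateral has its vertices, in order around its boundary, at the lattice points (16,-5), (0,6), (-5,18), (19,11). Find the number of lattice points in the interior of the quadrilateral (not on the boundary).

270

By the shoelace formula, twice the signed area is |(16·6 − 0·(-5)) + (0·18 − (-5)·6) + ((-5)·11 − 19·18) + (19·(-5) − 16·11)| = 542, so the area is 271.
Summing gcd(|Δx|,|Δy|) over the edges gives the boundary count: gcd(16,11) + gcd(5,12) + gcd(24,7) + gcd(3,16) = 1+1+1+1 = 4.
By Pick's theorem A = I + B/2 − 1, so I = 271 − 4/2 + 1 = 270.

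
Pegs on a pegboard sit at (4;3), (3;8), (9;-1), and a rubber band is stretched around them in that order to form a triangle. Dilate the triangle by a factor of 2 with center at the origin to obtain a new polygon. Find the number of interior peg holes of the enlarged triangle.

By the shoelace formula, twice the signed area is |[4·8 − 3·3] + [3·(-1) − 9·8] + [9·3 − 4·(-1)]| = 21, so the area is 21/2.
Summing gcd(|Δx|,|Δy|) over the edges gives the boundary count: gcd(1,5) + gcd(6,9) + gcd(5,4) = 1+3+1 = 5.
Scaling by 2 multiplies the area by 2² = 4 (so the new area is 42) and multiplies the boundary lattice-point count by 2, giving 10.
By Pick's theorem, the interior count of the dilated polygon is 42 − 10/2 + 1 = 38.

38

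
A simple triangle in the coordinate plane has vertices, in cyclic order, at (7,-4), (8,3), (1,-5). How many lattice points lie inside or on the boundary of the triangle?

23

By the shoelace formula, twice the signed area is |[7·3 − 8·(-4)] + [8·(-5) − 1·3] + [1·(-4) − 7·(-5)]| = 41, so the area is 41/2.
Along each edge there are gcd(|Δx|,|Δy|)+1 lattice points, so counting each shared vertex once the boundary has gcd(1,7) + gcd(7,8) + gcd(6,1) = 1+1+1 = 3.
Pick's theorem gives I = A − B/2 + 1 = 41/2 − 3/2 + 1 = 20, so the closed region contains I + B = 20 + 3 = 23 lattice points.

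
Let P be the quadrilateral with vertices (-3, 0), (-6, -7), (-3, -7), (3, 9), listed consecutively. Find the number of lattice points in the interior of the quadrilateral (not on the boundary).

28

The shoelace formula gives twice the area as |[(-3)·(-7) − (-6)·0] + [(-6)·(-7) − (-3)·(-7)] + [(-3)·9 − 3·(-7)] + [3·0 − (-3)·9]| = 63, so the area is 31.5.
Along each edge there are gcd(|Δx|,|Δy|)+1 lattice points, so counting each shared vertex once the boundary has gcd(3,7) + gcd(3,0) + gcd(6,16) + gcd(6,9) = 1+3+2+3 = 9.
By Pick's theorem A = I + B/2 − 1, so I = 31.5 − 9/2 + 1 = 28.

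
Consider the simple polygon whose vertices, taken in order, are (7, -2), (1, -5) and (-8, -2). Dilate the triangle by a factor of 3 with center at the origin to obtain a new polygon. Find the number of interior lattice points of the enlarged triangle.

172

By the shoelace formula, twice the signed area is |[7·(-5) − 1·(-2)] + [1·(-2) − (-8)·(-5)] + [(-8)·(-2) − 7·(-2)]| = 45, so the area is 22.5.
The number of boundary lattice points is Σ gcd(|Δx|,|Δy|) = gcd(6,3) + gcd(9,3) + gcd(15,0) = 3+3+15 = 21.
Scaling by 3 multiplies the area by 3² = 9 (so the new area is 405/2) and multiplies the boundary lattice-point count by 3, giving 63.
By Pick's theorem, the interior count of the dilated polygon is 405/2 − 63/2 + 1 = 172.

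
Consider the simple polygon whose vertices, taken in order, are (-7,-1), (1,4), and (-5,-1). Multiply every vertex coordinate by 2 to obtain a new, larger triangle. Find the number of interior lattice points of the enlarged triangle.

The shoelace formula gives twice the area as |((-7)·4 − 1·(-1)) + (1·(-1) − (-5)·4) + ((-5)·(-1) − (-7)·(-1))| = 10, so the area is 5.
The number of boundary lattice points is Σ gcd(|Δx|,|Δy|) = gcd(8,5) + gcd(6,5) + gcd(2,0) = 1+1+2 = 4.
Scaling by 2 multiplies the area by 2² = 4 (so the new area is 20) and multiplies the boundary lattice-point count by 2, giving 8.
By Pick's theorem, the interior count of the dilated polygon is 20 − 8/2 + 1 = 17.

17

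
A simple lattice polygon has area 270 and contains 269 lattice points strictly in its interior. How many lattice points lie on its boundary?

4

Pick's theorem gives A = I + B/2 − 1, so B = 2(A − I + 1) = 2(270 − 269 + 1) = 4.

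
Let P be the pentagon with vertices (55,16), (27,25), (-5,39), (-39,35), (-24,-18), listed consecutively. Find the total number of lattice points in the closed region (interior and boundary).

By the shoelace formula, twice the signed area is |[55·25 − 27·16] + [27·39 − (-5)·25] + [(-5)·35 − (-39)·39] + [(-39)·(-18) − (-24)·35] + [(-24)·16 − 55·(-18)]| = 5615, so the area is 2807.5.
Along each edge there are gcd(|Δx|,|Δy|)+1 lattice points, so counting each shared vertex once the boundary has gcd(28,9) + gcd(32,14) + gcd(34,4) + gcd(15,53) + gcd(79,34) = 1+2+2+1+1 = 7.
Pick's theorem gives I = A − B/2 + 1 = 2807.5 − 7/2 + 1 = 2805, so the closed region contains I + B = 2805 + 7 = 2812 lattice points.

2812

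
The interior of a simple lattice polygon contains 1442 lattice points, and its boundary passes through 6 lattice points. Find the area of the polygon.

1444

Pick's theorem states A = I + B/2 − 1, so A = 1442 + 6/2 − 1 = 1444.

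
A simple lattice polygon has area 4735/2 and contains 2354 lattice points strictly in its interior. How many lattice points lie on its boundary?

Pick's theorem gives A = I + B/2 − 1, so B = 2(A − I + 1) = 2(4735/2 − 2354 + 1) = 29.

29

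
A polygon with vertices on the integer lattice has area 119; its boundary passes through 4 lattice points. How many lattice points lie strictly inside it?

118

From Pick's theorem, I = A − B/2 + 1 = 119 − 4/2 + 1 = 118.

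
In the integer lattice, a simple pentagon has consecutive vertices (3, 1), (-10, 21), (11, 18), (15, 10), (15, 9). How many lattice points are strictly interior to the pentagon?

257

By the shoelace formula, twice the signed area is |[3·21 − (-10)·1] + [(-10)·18 − 11·21] + [11·10 − 15·18] + [15·9 − 15·10] + [15·1 − 3·9]| = 525, so the area is 262.5.
Summing gcd(|Δx|,|Δy|) over the edges gives the boundary count: gcd(13,20) + gcd(21,3) + gcd(4,8) + gcd(0,1) + gcd(12,8) = 1+3+4+1+4 = 13.
Pick's theorem gives I = A − B/2 + 1 = 262.5 − 13/2 + 1 = 257.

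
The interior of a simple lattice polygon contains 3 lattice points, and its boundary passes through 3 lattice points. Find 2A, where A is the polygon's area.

By Pick's theorem, A = I + B/2 − 1 = 3 + 3/2 − 1 = 7/2.
Hence 2A = 7.

7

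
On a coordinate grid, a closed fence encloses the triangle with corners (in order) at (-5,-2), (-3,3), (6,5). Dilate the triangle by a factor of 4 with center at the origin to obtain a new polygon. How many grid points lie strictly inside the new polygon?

The shoelace formula gives twice the area as |[(-5)·3 − (-3)·(-2)] + [(-3)·5 − 6·3] + [6·(-2) − (-5)·5]| = 41, so the area is 20.5.
The number of boundary lattice points is Σ gcd(|Δx|,|Δy|) = gcd(2,5) + gcd(9,2) + gcd(11,7) = 1+1+1 = 3.
Scaling by 4 multiplies the area by 4² = 16 (so the new area is 328) and multiplies the boundary lattice-point count by 4, giving 12.
By Pick's theorem, the interior count of the dilated polygon is 328 − 12/2 + 1 = 323.

323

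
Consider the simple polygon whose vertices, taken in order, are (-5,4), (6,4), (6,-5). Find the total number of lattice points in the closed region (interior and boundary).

61

The shoelace formula gives twice the area as |[(-5)·4 − 6·4] + [6·(-5) − 6·4] + [6·4 − (-5)·(-5)]| = 99, so the area is 49.5.
The number of boundary lattice points is Σ gcd(|Δx|,|Δy|) = gcd(11,0) + gcd(0,9) + gcd(11,9) = 11+9+1 = 21.
Pick's theorem gives I = A − B/2 + 1 = 49.5 − 21/2 + 1 = 40, so the closed region contains I + B = 40 + 21 = 61 lattice points.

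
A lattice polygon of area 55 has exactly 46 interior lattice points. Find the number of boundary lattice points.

Pick's theorem gives A = I + B/2 − 1, so B = 2(A − I + 1) = 2(55 − 46 + 1) = 20.

20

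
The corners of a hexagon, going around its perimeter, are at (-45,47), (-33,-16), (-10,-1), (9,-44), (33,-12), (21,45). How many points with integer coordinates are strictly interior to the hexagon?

Using the shoelace formula, 2A = |[(-45)·(-16) − (-33)·47] + [(-33)·(-1) − (-10)·(-16)] + [(-10)·(-44) − 9·(-1)] + [9·(-12) − 33·(-44)] + [33·45 − 21·(-12)] + [21·47 − (-45)·45]| = 8686, so the area is 4343.
Along each edge there are gcd(|Δx|,|Δy|)+1 lattice points, so counting each shared vertex once the boundary has gcd(12,63) + gcd(23,15) + gcd(19,43) + gcd(24,32) + gcd(12,57) + gcd(66,2) = 3+1+1+8+3+2 = 18.
Pick's theorem gives I = A − B/2 + 1 = 4343 − 18/2 + 1 = 4335.

4335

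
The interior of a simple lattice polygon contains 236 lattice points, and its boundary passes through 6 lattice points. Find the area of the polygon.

238

By Pick's theorem, A = I + B/2 − 1 = 236 + 6/2 − 1 = 238.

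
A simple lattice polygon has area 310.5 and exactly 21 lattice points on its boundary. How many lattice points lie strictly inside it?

301

From Pick's theorem, I = A − B/2 + 1 = 310.5 − 21/2 + 1 = 301.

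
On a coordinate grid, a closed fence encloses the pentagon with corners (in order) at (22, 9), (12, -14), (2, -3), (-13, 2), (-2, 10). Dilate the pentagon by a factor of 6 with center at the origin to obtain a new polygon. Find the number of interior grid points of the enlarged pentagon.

14788

Using the shoelace formula, 2A = |(22·(-14) − 12·9) + (12·(-3) − 2·(-14)) + (2·2 − (-13)·(-3)) + ((-13)·10 − (-2)·2) + ((-2)·9 − 22·10)| = 823, so the area is 411.5.
Along each edge there are gcd(|Δx|,|Δy|)+1 lattice points, so counting each shared vertex once the boundary has gcd(10,23) + gcd(10,11) + gcd(15,5) + gcd(11,8) + gcd(24,1) = 1+1+5+1+1 = 9.
Scaling by 6 multiplies the area by 6² = 36 (so the new area is 14814) and multiplies the boundary lattice-point count by 6, giving 54.
By Pick's theorem, the interior count of the dilated polygon is 14814 − 54/2 + 1 = 14788.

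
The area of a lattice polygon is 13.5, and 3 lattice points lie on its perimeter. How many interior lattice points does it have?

Pick's theorem A = I + B/2 − 1 rearranges to I = A − B/2 + 1 = 13.5 − 3/2 + 1 = 13.

13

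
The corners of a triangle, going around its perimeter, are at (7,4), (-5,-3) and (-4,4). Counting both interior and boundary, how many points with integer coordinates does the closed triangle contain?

46

Using the shoelace formula, 2A = |[7·(-3) − (-5)·4] + [(-5)·4 − (-4)·(-3)] + [(-4)·4 − 7·4]| = 77, so the area is 77/2.
The number of boundary lattice points is Σ gcd(|Δx|,|Δy|) = gcd(12,7) + gcd(1,7) + gcd(11,0) = 1+1+11 = 13.
Pick's theorem gives I = A − B/2 + 1 = 77/2 − 13/2 + 1 = 33, so the closed region contains I + B = 33 + 13 = 46 lattice points.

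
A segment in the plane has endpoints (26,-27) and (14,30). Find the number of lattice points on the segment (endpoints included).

4

The number of lattice points on a segment between lattice points is gcd(|Δx|,|Δy|) + 1 = gcd(12,57) + 1 = 3 + 1 = 4.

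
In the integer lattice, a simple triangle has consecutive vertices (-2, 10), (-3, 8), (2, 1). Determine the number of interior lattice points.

The shoelace formula gives twice the area as |((-2)·8 − (-3)·10) + ((-3)·1 − 2·8) + (2·10 − (-2)·1)| = 17, so the area is 17/2.
Summing gcd(|Δx|,|Δy|) over the edges gives the boundary count: gcd(1,2) + gcd(5,7) + gcd(4,9) = 1+1+1 = 3.
Pick's theorem gives I = A − B/2 + 1 = 17/2 − 3/2 + 1 = 8.

8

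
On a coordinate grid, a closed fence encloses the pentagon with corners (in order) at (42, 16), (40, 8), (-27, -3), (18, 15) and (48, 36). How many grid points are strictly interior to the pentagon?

680

The shoelace formula gives twice the area as |(42·8 − 40·16) + (40·(-3) − (-27)·8) + ((-27)·15 − 18·(-3)) + (18·36 − 48·15) + (48·16 − 42·36)| = 1375, so the area is 687.5.
Summing gcd(|Δx|,|Δy|) over the edges gives the boundary count: gcd(2,8) + gcd(67,11) + gcd(45,18) + gcd(30,21) + gcd(6,20) = 2+1+9+3+2 = 17.
By Pick's theorem A = I + B/2 − 1, so I = 687.5 − 17/2 + 1 = 680.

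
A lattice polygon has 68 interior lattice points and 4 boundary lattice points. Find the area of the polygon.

Pick's theorem states A = I + B/2 − 1, so A = 68 + 4/2 − 1 = 69.

69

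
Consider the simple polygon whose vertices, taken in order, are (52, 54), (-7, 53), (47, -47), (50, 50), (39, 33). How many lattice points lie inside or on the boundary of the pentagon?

Using the shoelace formula, 2A = |(52·53 − (-7)·54) + ((-7)·(-47) − 47·53) + (47·50 − 50·(-47)) + (50·33 − 39·50) + (39·54 − 52·33)| = 5762, so the area is 2881.
Along each edge there are gcd(|Δx|,|Δy|)+1 lattice points, so counting each shared vertex once the boundary has gcd(59,1) + gcd(54,100) + gcd(3,97) + gcd(11,17) + gcd(13,21) = 1+2+1+1+1 = 6.
Pick's theorem gives I = A − B/2 + 1 = 2881 − 6/2 + 1 = 2879, so the closed region contains I + B = 2879 + 6 = 2885 lattice points.

2885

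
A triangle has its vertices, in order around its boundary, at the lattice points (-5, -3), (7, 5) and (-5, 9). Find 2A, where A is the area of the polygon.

144

By the shoelace formula, twice the signed area is |((-5)·5 − 7·(-3)) + (7·9 − (-5)·5) + ((-5)·(-3) − (-5)·9)| = 144, so the area is 72.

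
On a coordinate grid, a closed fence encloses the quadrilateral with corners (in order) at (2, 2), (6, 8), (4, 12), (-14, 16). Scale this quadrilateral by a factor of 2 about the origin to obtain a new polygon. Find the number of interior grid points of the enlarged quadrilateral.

425

Using the shoelace formula, 2A = |(2·8 − 6·2) + (6·12 − 4·8) + (4·16 − (-14)·12) + ((-14)·2 − 2·16)| = 216, so the area is 108.
The number of boundary lattice points is Σ gcd(|Δx|,|Δy|) = gcd(4,6) + gcd(2,4) + gcd(18,4) + gcd(16,14) = 2+2+2+2 = 8.
Scaling by 2 multiplies the area by 2² = 4 (so the new area is 432) and multiplies the boundary lattice-point count by 2, giving 16.
By Pick's theorem, the interior count of the dilated polygon is 432 − 16/2 + 1 = 425.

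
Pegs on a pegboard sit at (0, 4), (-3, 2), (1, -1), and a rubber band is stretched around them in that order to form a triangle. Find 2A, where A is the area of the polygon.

17

By the shoelace formula, twice the signed area is |(0·2 − (-3)·4) + ((-3)·(-1) − 1·2) + (1·4 − 0·(-1))| = 17, so the area is 17/2.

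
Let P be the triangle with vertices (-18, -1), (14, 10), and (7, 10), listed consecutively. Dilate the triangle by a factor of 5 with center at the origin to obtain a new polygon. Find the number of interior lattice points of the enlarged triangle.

941

The shoelace formula gives twice the area as |((-18)·10 − 14·(-1)) + (14·10 − 7·10) + (7·(-1) − (-18)·10)| = 77, so the area is 38.5.
The number of boundary lattice points is Σ gcd(|Δx|,|Δy|) = gcd(32,11) + gcd(7,0) + gcd(25,11) = 1+7+1 = 9.
Scaling by 5 multiplies the area by 5² = 25 (so the new area is 1925/2) and multiplies the boundary lattice-point count by 5, giving 45.
By Pick's theorem, the interior count of the dilated polygon is 1925/2 − 45/2 + 1 = 941.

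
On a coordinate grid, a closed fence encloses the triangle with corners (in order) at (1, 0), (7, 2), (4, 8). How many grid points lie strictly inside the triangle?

The shoelace formula gives twice the area as |(1·2 − 7·0) + (7·8 − 4·2) + (4·0 − 1·8)| = 42, so the area is 21.
The number of boundary lattice points is Σ gcd(|Δx|,|Δy|) = gcd(6,2) + gcd(3,6) + gcd(3,8) = 2+3+1 = 6.
Pick's theorem gives I = A − B/2 + 1 = 21 − 6/2 + 1 = 19.

19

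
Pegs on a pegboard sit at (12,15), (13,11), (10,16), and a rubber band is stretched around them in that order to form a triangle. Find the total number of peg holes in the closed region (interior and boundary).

6

By the shoelace formula, twice the signed area is |(12·11 − 13·15) + (13·16 − 10·11) + (10·15 − 12·16)| = 7, so the area is 3.5.
The number of boundary lattice points is Σ gcd(|Δx|,|Δy|) = gcd(1,4) + gcd(3,5) + gcd(2,1) = 1+1+1 = 3.
Pick's theorem gives I = A − B/2 + 1 = 3.5 − 3/2 + 1 = 3, so the closed region contains I + B = 3 + 3 = 6 lattice points.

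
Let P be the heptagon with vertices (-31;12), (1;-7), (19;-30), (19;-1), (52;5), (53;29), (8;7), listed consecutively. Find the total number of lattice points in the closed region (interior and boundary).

1370

The shoelace formula gives twice the area as |[(-31)·(-7) − 1·12] + [1·(-30) − 19·(-7)] + [19·(-1) − 19·(-30)] + [19·5 − 52·(-1)] + [52·29 − 53·5] + [53·7 − 8·29] + [8·12 − (-31)·7]| = 2701, so the area is 1350.5.
The number of boundary lattice points is Σ gcd(|Δx|,|Δy|) = gcd(32,19) + gcd(18,23) + gcd(0,29) + gcd(33,6) + gcd(1,24) + gcd(45,22) + gcd(39,5) = 1+1+29+3+1+1+1 = 37.
Pick's theorem gives I = A − B/2 + 1 = 1350.5 − 37/2 + 1 = 1333, so the closed region contains I + B = 1333 + 37 = 1370 lattice points.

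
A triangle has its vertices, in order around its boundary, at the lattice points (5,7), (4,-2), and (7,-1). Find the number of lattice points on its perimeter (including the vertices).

Summing gcd(|Δx|,|Δy|) over the edges gives the boundary count: gcd(1,9) + gcd(3,1) + gcd(2,8) = 1+1+2 = 4.

4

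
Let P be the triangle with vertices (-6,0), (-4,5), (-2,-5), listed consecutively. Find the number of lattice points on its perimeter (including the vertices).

The number of boundary lattice points is Σ gcd(|Δx|,|Δy|) = gcd(2,5) + gcd(2,10) + gcd(4,5) = 1+2+1 = 4.

4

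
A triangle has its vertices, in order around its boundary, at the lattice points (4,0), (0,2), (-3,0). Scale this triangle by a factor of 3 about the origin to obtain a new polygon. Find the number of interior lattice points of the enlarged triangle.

49

The shoelace formula gives twice the area as |[4·2 − 0·0] + [0·0 − (-3)·2] + [(-3)·0 − 4·0]| = 14, so the area is 7.
Along each edge there are gcd(|Δx|,|Δy|)+1 lattice points, so counting each shared vertex once the boundary has gcd(4,2) + gcd(3,2) + gcd(7,0) = 2+1+7 = 10.
Scaling by 3 multiplies the area by 3² = 9 (so the new area is 63) and multiplies the boundary lattice-point count by 3, giving 30.
By Pick's theorem, the interior count of the dilated polygon is 63 − 30/2 + 1 = 49.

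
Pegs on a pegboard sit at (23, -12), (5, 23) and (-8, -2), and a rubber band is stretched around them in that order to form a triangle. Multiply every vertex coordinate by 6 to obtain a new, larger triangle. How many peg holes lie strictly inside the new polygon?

Using the shoelace formula, 2A = |(23·23 − 5·(-12)) + (5·(-2) − (-8)·23) + ((-8)·(-12) − 23·(-2))| = 905, so the area is 905/2.
The number of boundary lattice points is Σ gcd(|Δx|,|Δy|) = gcd(18,35) + gcd(13,25) + gcd(31,10) = 1+1+1 = 3.
Scaling by 6 multiplies the area by 6² = 36 (so the new area is 16290) and multiplies the boundary lattice-point count by 6, giving 18.
By Pick's theorem, the interior count of the dilated polygon is 16290 − 18/2 + 1 = 16282.

16282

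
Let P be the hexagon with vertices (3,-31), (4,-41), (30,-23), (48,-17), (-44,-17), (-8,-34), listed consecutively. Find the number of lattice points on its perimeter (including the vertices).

103

The number of boundary lattice points is Σ gcd(|Δx|,|Δy|) = gcd(1,10) + gcd(26,18) + gcd(18,6) + gcd(92,0) + gcd(36,17) + gcd(11,3) = 1+2+6+92+1+1 = 103.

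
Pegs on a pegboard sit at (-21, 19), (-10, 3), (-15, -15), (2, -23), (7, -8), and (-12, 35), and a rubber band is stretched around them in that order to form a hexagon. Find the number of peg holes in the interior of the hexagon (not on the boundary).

745

The shoelace formula gives twice the area as |[(-21)·3 − (-10)·19] + [(-10)·(-15) − (-15)·3] + [(-15)·(-23) − 2·(-15)] + [2·(-8) − 7·(-23)] + [7·35 − (-12)·(-8)] + [(-12)·19 − (-21)·35]| = 1498, so the area is 749.
Along each edge there are gcd(|Δx|,|Δy|)+1 lattice points, so counting each shared vertex once the boundary has gcd(11,16) + gcd(5,18) + gcd(17,8) + gcd(5,15) + gcd(19,43) + gcd(9,16) = 1+1+1+5+1+1 = 10.
Pick's theorem gives I = A − B/2 + 1 = 749 − 10/2 + 1 = 745.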